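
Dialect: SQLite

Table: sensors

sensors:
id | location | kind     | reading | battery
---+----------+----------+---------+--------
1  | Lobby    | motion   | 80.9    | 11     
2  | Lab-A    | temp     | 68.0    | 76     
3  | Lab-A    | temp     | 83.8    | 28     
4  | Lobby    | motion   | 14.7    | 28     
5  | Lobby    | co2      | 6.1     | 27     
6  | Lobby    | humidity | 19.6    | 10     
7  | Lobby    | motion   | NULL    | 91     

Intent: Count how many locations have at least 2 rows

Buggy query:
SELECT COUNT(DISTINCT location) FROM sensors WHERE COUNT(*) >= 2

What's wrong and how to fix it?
Bug: COUNT(*) cannot appear in WHERE; the per-group count doesn't exist yet

Fix: Group first with HAVING COUNT(*) >= 2, then COUNT the resulting groups

Corrected query:
SELECT COUNT(*) FROM (SELECT location FROM sensors GROUP BY location HAVING COUNT(*) >= 2)

Result:
COUNT(*)
--------
2       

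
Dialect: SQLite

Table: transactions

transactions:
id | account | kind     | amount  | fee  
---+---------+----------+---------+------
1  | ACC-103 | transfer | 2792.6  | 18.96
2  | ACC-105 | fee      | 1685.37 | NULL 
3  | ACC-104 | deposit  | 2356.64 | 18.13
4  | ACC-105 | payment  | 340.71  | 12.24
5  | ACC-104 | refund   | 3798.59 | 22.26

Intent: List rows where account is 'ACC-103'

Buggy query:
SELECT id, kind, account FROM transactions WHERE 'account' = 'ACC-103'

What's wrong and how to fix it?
Bug: Single quotes denote string literals in SQL; the column name is being compared as a constant string

Fix: Reference the column as account without single quotes

Corrected query:
SELECT id, kind, account FROM transactions WHERE account = 'ACC-103'

Result:
id | kind     | account
---+----------+--------
1  | transfer | ACC-103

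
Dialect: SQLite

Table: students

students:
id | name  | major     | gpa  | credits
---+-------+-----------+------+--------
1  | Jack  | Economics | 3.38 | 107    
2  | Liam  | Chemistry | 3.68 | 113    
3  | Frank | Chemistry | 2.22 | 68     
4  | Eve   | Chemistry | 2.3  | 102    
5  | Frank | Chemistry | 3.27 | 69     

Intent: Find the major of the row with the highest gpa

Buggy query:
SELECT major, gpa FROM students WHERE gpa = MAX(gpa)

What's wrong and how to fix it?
Bug: WHERE is evaluated per row; an aggregate over the whole table isn't defined there

Fix: Use a subquery: WHERE gpa = (SELECT MAX(gpa) FROM students)

Corrected query:
SELECT major, gpa FROM students WHERE gpa = (SELECT MAX(gpa) FROM students)

Result:
major     | gpa 
----------+-----
Chemistry | 3.68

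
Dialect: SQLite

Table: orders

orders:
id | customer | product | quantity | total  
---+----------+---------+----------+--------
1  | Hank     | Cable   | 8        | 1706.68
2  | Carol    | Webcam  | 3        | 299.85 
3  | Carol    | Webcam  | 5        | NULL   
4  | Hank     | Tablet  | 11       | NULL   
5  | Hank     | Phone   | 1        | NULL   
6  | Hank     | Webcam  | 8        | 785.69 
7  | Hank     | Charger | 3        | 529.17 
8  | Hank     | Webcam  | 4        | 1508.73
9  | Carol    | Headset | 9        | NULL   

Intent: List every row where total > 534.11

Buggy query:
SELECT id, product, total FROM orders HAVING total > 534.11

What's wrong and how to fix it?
Bug: This is a non-aggregate query (no GROUP BY, no aggregates), so in SQLite the HAVING clause is invalid here; a row-level condition belongs in WHERE

Fix: Replace HAVING with WHERE since the condition applies to individual rows

Corrected query:
SELECT id, product, total FROM orders WHERE total > 534.11

Result:
id | product | total  
---+---------+--------
1  | Cable   | 1706.68
6  | Webcam  | 785.69 
8  | Webcam  | 1508.73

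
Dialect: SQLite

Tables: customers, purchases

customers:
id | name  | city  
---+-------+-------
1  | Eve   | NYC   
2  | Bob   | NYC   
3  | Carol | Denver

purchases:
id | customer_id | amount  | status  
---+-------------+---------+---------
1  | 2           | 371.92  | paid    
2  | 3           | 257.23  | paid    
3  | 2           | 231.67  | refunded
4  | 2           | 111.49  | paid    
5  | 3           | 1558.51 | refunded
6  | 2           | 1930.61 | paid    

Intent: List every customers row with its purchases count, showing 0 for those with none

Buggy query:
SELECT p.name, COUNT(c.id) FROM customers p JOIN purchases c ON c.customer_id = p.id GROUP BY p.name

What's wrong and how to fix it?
Bug: INNER JOIN drops customers rows that have no matching purchases rows

Fix: Use LEFT JOIN so parents without children still appear (COUNT(c.id) gives 0)

Corrected query:
SELECT p.name, COUNT(c.id) FROM customers p LEFT JOIN purchases c ON c.customer_id = p.id GROUP BY p.name

Result:
name  | COUNT(c.id)
------+------------
Bob   | 4          
Carol | 2          
Eve   | 0          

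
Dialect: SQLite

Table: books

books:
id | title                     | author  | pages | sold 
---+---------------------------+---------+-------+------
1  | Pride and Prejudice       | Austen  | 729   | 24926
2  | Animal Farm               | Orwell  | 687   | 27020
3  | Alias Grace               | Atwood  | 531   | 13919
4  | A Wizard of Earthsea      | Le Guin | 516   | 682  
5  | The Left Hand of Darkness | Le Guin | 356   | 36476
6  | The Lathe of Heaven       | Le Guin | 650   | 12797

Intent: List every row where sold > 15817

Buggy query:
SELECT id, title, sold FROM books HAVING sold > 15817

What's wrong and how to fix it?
Bug: This is a non-aggregate query (no GROUP BY, no aggregates), so in SQLite the HAVING clause is invalid here; a row-level condition belongs in WHERE

Fix: Replace HAVING with WHERE since the condition applies to individual rows

Corrected query:
SELECT id, title, sold FROM books WHERE sold > 15817

Result:
id | title                     | sold 
---+---------------------------+------
1  | Pride and Prejudice       | 24926
2  | Animal Farm               | 27020
5  | The Left Hand of Darkness | 36476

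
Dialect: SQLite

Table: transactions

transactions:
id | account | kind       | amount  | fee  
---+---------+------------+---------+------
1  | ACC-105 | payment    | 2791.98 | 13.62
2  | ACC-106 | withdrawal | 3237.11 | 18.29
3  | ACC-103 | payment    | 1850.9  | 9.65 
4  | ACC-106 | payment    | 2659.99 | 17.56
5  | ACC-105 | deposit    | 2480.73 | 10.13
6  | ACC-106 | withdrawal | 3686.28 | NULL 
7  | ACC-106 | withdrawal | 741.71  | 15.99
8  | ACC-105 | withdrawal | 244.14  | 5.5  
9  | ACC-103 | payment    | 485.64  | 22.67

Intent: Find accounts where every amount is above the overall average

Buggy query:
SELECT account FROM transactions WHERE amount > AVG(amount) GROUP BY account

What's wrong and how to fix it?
Bug: WHERE evaluates per row before aggregation, so AVG() is unavailable

Fix: Use a subquery for AVG and a HAVING MIN(...) filter so the condition holds for every row in the group

Corrected query:
SELECT account FROM transactions GROUP BY account HAVING MIN(amount) > (SELECT AVG(amount) FROM transactions)

Result:
(no rows)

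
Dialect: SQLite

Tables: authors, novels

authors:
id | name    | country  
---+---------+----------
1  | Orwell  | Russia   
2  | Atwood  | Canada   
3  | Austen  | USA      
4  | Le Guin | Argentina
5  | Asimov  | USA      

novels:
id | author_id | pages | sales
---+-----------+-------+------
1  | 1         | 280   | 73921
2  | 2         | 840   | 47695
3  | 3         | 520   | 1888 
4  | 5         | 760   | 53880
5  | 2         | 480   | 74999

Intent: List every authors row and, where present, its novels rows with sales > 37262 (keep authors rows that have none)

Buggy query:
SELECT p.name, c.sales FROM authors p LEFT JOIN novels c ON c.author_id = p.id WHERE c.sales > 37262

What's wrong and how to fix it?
Bug: Filtering c.sales in WHERE discards the NULL rows produced by LEFT JOIN, turning it into an inner join

Fix: Put 'c.sales > 37262' in the JOIN's ON clause instead of WHERE

Corrected query:
SELECT p.name, c.sales FROM authors p LEFT JOIN novels c ON c.author_id = p.id AND c.sales > 37262

Result:
name    | sales
--------+------
Orwell  | 73921
Atwood  | 47695
Atwood  | 74999
Austen  | NULL 
Le Guin | NULL 
Asimov  | 53880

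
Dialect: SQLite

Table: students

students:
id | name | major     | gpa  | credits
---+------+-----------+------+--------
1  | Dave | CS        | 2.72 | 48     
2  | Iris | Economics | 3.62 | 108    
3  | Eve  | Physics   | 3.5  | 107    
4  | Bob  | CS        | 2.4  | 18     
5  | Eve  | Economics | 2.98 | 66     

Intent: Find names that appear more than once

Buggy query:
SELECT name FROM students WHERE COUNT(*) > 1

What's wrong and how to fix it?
Bug: WHERE can't reference COUNT(*); aggregates are computed after WHERE

Fix: Group first, then use HAVING for the count condition

Corrected query:
SELECT name FROM students GROUP BY name HAVING COUNT(*) > 1

Result:
name
----
Eve 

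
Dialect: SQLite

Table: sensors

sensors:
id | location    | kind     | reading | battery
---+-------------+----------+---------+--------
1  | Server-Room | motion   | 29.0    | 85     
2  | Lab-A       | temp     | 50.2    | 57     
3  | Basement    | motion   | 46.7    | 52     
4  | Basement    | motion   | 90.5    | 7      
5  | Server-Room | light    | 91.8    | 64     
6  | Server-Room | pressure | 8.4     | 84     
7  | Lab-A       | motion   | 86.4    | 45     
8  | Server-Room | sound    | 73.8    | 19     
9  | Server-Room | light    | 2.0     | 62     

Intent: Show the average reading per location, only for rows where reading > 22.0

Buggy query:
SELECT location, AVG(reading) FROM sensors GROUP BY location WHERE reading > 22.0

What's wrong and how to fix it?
Bug: WHERE cannot follow GROUP BY

Fix: Place WHERE between FROM and GROUP BY

Corrected query:
SELECT location, AVG(reading) FROM sensors WHERE reading > 22.0 GROUP BY location

Result:
location    | AVG(reading)
------------+-------------
Basement    | 68.6        
Lab-A       | 68.3        
Server-Room | 64.866667   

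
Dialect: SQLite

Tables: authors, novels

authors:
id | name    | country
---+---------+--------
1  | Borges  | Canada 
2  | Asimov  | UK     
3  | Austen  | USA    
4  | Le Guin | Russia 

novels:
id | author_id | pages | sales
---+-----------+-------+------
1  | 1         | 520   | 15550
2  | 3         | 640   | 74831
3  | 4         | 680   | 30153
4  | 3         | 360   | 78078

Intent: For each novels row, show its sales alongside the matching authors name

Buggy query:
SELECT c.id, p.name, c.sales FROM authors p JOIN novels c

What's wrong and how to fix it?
Bug: Missing join condition: each novels row is matched to all authors rows instead of just its own

Fix: Add ON c.author_id = p.id to the JOIN

Corrected query:
SELECT c.id, p.name, c.sales FROM authors p JOIN novels c ON c.author_id = p.id

Result:
id | name    | sales
---+---------+------
1  | Borges  | 15550
2  | Austen  | 74831
3  | Le Guin | 30153
4  | Austen  | 78078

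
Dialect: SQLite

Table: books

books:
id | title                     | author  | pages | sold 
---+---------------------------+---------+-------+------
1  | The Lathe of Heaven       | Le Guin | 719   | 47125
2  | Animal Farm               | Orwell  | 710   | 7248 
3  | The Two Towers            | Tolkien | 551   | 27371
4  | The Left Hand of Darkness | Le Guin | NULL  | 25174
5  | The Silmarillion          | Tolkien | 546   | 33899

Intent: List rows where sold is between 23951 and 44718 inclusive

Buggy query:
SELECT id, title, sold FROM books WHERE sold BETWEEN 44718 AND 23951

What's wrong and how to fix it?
Bug: The bounds are reversed; BETWEEN a AND b requires a <= b to match anything

Fix: Swap the bounds so the smaller value comes first

Corrected query:
SELECT id, title, sold FROM books WHERE sold BETWEEN 23951 AND 44718

Result:
id | title                     | sold 
---+---------------------------+------
3  | The Two Towers            | 27371
4  | The Left Hand of Darkness | 25174
5  | The Silmarillion          | 33899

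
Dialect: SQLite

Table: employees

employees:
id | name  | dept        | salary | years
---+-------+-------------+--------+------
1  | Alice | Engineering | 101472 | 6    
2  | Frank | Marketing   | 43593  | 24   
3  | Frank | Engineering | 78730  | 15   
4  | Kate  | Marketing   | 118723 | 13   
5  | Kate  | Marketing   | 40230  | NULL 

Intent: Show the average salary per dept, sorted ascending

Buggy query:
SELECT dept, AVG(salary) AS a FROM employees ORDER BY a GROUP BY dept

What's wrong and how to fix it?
Bug: ORDER BY appears before GROUP BY; SQL clause order requires GROUP BY first

Fix: Move ORDER BY to the end, after GROUP BY

Corrected query:
SELECT dept, AVG(salary) AS a FROM employees GROUP BY dept ORDER BY a

Result:
dept        | a           
------------+-------------
Marketing   | 67515.333333
Engineering | 90101       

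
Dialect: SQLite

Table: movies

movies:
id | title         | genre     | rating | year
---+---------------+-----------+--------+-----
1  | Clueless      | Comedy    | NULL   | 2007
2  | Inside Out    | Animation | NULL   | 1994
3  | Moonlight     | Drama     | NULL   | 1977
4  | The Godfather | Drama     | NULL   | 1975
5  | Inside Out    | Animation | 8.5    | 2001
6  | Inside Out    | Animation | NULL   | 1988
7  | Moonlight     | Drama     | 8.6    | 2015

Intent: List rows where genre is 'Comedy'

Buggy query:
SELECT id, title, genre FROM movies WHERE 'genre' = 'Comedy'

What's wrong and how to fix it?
Bug: Single quotes denote string literals in SQL; the column name is being compared as a constant string

Fix: Reference the column as genre without single quotes

Corrected query:
SELECT id, title, genre FROM movies WHERE genre = 'Comedy'

Result:
id | title    | genre 
---+----------+-------
1  | Clueless | Comedy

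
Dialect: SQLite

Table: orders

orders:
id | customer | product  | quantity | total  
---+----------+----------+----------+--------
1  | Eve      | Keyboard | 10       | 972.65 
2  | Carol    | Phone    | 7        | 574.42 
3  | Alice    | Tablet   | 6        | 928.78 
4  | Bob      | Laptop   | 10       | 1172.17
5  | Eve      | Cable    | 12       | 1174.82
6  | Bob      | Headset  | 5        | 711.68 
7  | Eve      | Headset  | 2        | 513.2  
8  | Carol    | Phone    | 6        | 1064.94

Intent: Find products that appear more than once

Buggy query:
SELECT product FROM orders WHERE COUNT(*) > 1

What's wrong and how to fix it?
Bug: COUNT(*) is an aggregate and cannot be used in WHERE

Fix: Group first, then use HAVING for the count condition

Corrected query:
SELECT product FROM orders GROUP BY product HAVING COUNT(*) > 1

Result:
product
-------
Headset
Phone  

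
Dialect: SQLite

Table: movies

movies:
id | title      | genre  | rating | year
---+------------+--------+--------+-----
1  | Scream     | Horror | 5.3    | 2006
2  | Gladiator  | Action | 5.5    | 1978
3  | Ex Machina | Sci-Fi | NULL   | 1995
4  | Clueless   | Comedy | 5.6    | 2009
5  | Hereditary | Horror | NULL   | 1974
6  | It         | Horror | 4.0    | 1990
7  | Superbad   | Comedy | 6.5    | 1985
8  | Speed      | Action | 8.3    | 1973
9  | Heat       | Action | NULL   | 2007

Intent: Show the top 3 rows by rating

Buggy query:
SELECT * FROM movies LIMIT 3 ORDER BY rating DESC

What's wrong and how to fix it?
Bug: LIMIT must come after ORDER BY

Fix: Swap the clauses: ORDER BY first, then LIMIT

Corrected query:
SELECT * FROM movies ORDER BY rating DESC LIMIT 3

Result:
id | title    | genre  | rating | year
---+----------+--------+--------+-----
8  | Speed    | Action | 8.3    | 1973
7  | Superbad | Comedy | 6.5    | 1985
4  | Clueless | Comedy | 5.6    | 2009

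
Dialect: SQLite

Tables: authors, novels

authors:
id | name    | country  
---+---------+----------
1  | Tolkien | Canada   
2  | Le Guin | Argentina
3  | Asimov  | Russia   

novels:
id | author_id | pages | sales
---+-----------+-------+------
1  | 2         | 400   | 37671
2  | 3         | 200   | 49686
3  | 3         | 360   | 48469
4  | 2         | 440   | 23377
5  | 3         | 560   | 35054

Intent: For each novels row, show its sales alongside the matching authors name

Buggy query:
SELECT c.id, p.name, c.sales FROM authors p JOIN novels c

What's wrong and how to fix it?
Bug: JOIN with no ON clause produces a cartesian product; every novels row pairs with every authors row

Fix: Add ON c.author_id = p.id to the JOIN

Corrected query:
SELECT c.id, p.name, c.sales FROM authors p JOIN novels c ON c.author_id = p.id

Result:
id | name    | sales
---+---------+------
1  | Le Guin | 37671
2  | Asimov  | 49686
3  | Asimov  | 48469
4  | Le Guin | 23377
5  | Asimov  | 35054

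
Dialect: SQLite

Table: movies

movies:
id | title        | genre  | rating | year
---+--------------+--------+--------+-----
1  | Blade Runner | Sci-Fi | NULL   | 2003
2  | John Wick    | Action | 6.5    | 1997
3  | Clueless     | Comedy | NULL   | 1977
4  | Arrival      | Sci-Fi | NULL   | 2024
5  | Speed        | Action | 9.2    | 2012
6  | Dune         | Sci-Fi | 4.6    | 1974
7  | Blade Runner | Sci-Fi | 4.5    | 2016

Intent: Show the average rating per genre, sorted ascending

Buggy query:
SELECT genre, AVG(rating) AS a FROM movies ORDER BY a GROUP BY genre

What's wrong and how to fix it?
Bug: GROUP BY must precede ORDER BY

Fix: Move ORDER BY to the end, after GROUP BY

Corrected query:
SELECT genre, AVG(rating) AS a FROM movies GROUP BY genre ORDER BY a

Result:
genre  | a   
-------+-----
Comedy | NULL
Sci-Fi | 4.55
Action | 7.85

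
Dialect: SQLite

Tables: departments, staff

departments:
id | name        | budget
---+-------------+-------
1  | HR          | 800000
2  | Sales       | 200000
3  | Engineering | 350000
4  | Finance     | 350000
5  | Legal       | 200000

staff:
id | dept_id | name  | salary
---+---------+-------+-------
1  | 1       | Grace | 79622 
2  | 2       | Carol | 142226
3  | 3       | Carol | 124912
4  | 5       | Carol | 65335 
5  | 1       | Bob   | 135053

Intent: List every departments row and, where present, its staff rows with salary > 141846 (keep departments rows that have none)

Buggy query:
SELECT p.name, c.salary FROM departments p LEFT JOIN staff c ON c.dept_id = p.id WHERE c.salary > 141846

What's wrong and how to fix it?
Bug: A WHERE condition on the right-hand table after LEFT JOIN drops unmatched parents

Fix: Move the right-table condition into the ON clause so unmatched parents are kept

Corrected query:
SELECT p.name, c.salary FROM departments p LEFT JOIN staff c ON c.dept_id = p.id AND c.salary > 141846

Result:
name        | salary
------------+-------
HR          | NULL  
Sales       | 142226
Engineering | NULL  
Finance     | NULL  
Legal       | NULL  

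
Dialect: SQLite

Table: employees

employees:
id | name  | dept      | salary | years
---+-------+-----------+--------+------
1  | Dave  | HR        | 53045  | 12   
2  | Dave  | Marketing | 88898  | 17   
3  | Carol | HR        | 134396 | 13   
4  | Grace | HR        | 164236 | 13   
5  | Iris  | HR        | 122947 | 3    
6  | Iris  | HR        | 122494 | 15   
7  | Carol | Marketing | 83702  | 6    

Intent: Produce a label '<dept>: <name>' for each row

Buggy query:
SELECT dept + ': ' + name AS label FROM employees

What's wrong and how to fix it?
Bug: '+' is numeric addition; on text columns SQLite converts them to 0 instead of concatenating

Fix: Replace + with || to concatenate text

Corrected query:
SELECT dept || ': ' || name AS label FROM employees

Result:
label           
----------------
HR: Dave        
Marketing: Dave 
HR: Carol       
HR: Grace       
HR: Iris        
HR: Iris        
Marketing: Carol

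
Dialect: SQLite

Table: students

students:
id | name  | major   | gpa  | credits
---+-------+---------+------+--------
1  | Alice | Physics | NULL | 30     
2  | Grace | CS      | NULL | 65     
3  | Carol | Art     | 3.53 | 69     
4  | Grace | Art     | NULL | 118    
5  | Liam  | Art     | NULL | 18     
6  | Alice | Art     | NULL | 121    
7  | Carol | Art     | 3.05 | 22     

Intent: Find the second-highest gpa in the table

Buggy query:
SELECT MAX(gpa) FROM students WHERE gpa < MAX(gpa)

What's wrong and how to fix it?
Bug: The inner MAX is an aggregate inside WHERE, which is not allowed

Fix: Put the inner MAX in a scalar subquery

Corrected query:
SELECT MAX(gpa) FROM students WHERE gpa < (SELECT MAX(gpa) FROM students)

Result:
MAX(gpa)
--------
3.05    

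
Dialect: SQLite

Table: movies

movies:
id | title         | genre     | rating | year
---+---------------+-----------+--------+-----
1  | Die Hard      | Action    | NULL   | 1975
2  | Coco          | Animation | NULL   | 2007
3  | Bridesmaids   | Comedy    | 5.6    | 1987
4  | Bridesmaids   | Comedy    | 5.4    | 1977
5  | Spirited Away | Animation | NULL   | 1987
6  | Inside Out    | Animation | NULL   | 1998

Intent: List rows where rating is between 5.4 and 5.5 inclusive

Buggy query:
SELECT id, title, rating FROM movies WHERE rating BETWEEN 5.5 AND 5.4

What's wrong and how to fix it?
Bug: The bounds are reversed; BETWEEN a AND b requires a <= b to match anything

Fix: Write BETWEEN 5.4 AND 5.5

Corrected query:
SELECT id, title, rating FROM movies WHERE rating BETWEEN 5.4 AND 5.5

Result:
id | title       | rating
---+-------------+-------
4  | Bridesmaids | 5.4   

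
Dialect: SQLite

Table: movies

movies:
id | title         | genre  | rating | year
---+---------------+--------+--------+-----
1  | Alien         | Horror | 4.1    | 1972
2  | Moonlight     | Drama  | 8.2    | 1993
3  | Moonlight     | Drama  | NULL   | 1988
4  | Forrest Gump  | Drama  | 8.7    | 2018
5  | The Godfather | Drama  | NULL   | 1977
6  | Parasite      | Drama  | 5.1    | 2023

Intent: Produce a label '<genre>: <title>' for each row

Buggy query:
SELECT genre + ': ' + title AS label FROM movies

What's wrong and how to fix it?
Bug: SQLite uses || for string concatenation; + coerces text to numbers (yielding 0)

Fix: Use the || operator for string concatenation

Corrected query:
SELECT genre || ': ' || title AS label FROM movies

Result:
label               
--------------------
Horror: Alien       
Drama: Moonlight    
Drama: Moonlight    
Drama: Forrest Gump 
Drama: The Godfather
Drama: Parasite     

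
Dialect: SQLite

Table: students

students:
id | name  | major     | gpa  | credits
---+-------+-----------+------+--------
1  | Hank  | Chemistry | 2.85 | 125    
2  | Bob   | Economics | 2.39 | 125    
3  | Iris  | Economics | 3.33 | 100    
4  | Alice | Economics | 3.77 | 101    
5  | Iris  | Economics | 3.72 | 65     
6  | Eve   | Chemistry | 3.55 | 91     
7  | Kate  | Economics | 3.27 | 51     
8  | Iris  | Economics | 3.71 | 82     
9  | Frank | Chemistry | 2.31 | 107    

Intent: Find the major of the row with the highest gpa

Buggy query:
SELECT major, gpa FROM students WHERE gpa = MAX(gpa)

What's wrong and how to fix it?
Bug: WHERE is evaluated per row; an aggregate over the whole table isn't defined there

Fix: Use a subquery: WHERE gpa = (SELECT MAX(gpa) FROM students)

Corrected query:
SELECT major, gpa FROM students WHERE gpa = (SELECT MAX(gpa) FROM students)

Result:
major     | gpa 
----------+-----
Economics | 3.77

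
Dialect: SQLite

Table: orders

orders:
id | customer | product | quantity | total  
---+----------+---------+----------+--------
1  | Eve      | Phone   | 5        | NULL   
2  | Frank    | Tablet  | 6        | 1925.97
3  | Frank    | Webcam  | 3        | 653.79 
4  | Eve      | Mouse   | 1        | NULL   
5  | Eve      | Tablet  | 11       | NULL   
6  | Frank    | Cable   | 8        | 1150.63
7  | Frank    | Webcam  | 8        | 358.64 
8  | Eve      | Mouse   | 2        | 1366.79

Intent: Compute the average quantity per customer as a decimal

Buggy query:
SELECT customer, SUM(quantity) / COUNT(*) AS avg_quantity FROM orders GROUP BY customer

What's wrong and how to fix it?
Bug: Both operands are integers, so '/' performs integer division and truncates

Fix: Cast one side to REAL so the division keeps the fractional part

Corrected query:
SELECT customer, SUM(quantity) * 1.0 / COUNT(*) AS avg_quantity FROM orders GROUP BY customer

Result:
customer | avg_quantity
---------+-------------
Eve      | 4.75        
Frank    | 6.25        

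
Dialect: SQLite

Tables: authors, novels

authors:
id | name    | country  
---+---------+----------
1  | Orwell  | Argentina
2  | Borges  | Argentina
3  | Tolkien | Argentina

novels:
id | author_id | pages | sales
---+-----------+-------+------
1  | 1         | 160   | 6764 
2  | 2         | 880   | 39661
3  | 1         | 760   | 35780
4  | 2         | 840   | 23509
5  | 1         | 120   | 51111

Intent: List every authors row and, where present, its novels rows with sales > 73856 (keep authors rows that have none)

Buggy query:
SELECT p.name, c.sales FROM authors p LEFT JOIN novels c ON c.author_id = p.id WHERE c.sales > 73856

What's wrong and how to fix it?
Bug: A WHERE condition on the right-hand table after LEFT JOIN drops unmatched parents

Fix: Move the right-table condition into the ON clause so unmatched parents are kept

Corrected query:
SELECT p.name, c.sales FROM authors p LEFT JOIN novels c ON c.author_id = p.id AND c.sales > 73856

Result:
name    | sales
--------+------
Orwell  | NULL 
Borges  | NULL 
Tolkien | NULL 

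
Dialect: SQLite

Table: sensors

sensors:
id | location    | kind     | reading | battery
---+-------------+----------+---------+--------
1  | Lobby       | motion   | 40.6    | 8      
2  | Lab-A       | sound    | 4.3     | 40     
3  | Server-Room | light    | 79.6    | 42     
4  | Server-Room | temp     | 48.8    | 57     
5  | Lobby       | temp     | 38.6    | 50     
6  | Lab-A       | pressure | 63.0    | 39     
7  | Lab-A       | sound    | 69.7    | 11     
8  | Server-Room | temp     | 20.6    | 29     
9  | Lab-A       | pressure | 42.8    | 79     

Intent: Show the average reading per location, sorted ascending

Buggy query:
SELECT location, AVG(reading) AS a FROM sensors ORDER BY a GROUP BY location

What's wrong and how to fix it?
Bug: GROUP BY must precede ORDER BY

Fix: Move ORDER BY to the end, after GROUP BY

Corrected query:
SELECT location, AVG(reading) AS a FROM sensors GROUP BY location ORDER BY a

Result:
location    | a        
------------+----------
Lobby       | 39.6     
Lab-A       | 44.95    
Server-Room | 49.666667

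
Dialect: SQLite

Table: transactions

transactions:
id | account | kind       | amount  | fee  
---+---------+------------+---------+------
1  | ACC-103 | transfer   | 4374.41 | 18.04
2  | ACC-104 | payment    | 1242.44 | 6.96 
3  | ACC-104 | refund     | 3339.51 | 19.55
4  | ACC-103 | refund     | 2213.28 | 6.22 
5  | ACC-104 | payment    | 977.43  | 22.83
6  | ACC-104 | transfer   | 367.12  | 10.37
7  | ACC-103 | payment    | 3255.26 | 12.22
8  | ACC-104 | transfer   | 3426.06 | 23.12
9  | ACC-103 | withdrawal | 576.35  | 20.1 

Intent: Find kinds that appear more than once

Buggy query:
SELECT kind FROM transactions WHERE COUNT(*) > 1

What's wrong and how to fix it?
Bug: WHERE can't reference COUNT(*); aggregates are computed after WHERE

Fix: GROUP BY kind, then filter groups with HAVING COUNT(*) > 1

Corrected query:
SELECT kind FROM transactions GROUP BY kind HAVING COUNT(*) > 1

Result:
kind    
--------
payment 
refund  
transfer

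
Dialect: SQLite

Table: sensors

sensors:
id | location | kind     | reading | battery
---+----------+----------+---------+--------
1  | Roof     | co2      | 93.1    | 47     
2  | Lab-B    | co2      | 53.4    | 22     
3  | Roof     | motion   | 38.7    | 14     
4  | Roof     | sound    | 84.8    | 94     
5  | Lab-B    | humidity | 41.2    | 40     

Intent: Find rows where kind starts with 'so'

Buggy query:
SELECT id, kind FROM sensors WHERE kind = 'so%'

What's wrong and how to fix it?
Bug: Wildcards only work with LIKE; '=' treats '%' as a literal character

Fix: Use LIKE for wildcard pattern matching

Corrected query:
SELECT id, kind FROM sensors WHERE kind LIKE 'so%'

Result:
id | kind 
---+------
4  | sound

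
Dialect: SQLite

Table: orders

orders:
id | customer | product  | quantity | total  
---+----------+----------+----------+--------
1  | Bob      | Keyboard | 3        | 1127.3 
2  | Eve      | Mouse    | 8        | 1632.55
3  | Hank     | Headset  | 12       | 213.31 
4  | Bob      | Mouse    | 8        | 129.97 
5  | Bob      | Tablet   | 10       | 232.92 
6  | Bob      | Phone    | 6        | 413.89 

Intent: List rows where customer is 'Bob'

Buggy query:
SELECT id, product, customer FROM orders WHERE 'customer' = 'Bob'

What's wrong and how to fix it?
Bug: Single quotes denote string literals in SQL; the column name is being compared as a constant string

Fix: Reference the column as customer without single quotes

Corrected query:
SELECT id, product, customer FROM orders WHERE customer = 'Bob'

Result:
id | product  | customer
---+----------+---------
1  | Keyboard | Bob     
4  | Mouse    | Bob     
5  | Tablet   | Bob     
6  | Phone    | Bob     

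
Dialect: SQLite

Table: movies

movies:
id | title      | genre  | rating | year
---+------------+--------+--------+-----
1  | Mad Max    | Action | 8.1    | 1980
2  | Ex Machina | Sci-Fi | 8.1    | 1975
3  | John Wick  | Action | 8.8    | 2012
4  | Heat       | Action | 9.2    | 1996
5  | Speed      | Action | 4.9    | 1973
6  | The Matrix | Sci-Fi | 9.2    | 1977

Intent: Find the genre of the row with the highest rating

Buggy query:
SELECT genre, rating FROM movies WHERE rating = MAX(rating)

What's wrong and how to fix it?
Bug: MAX(rating) is an aggregate and cannot be used directly in WHERE

Fix: Use a subquery: WHERE rating = (SELECT MAX(rating) FROM movies)

Corrected query:
SELECT genre, rating FROM movies WHERE rating = (SELECT MAX(rating) FROM movies)

Result:
genre  | rating
-------+-------
Action | 9.2   
Sci-Fi | 9.2   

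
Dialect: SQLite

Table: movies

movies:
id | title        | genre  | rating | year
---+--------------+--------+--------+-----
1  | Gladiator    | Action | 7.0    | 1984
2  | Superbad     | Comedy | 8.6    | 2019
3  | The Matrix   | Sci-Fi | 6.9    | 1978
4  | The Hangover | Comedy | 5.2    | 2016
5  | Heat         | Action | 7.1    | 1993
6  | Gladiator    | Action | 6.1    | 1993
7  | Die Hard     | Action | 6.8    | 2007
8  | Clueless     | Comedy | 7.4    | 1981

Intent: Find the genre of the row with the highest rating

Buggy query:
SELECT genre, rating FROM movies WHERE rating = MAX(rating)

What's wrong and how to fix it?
Bug: WHERE is evaluated per row; an aggregate over the whole table isn't defined there

Fix: Use a subquery: WHERE rating = (SELECT MAX(rating) FROM movies)

Corrected query:
SELECT genre, rating FROM movies WHERE rating = (SELECT MAX(rating) FROM movies)

Result:
genre  | rating
-------+-------
Comedy | 8.6   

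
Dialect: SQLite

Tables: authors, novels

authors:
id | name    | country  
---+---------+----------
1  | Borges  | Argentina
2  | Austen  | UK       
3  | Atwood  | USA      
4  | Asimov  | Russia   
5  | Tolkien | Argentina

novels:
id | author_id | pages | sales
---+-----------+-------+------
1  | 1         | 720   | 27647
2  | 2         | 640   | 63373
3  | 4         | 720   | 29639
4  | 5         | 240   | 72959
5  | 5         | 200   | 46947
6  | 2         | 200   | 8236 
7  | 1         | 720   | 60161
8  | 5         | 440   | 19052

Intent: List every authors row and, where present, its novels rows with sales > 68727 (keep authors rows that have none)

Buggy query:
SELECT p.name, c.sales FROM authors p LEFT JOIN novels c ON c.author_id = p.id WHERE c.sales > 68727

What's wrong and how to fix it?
Bug: A WHERE condition on the right-hand table after LEFT JOIN drops unmatched parents

Fix: Move the right-table condition into the ON clause so unmatched parents are kept

Corrected query:
SELECT p.name, c.sales FROM authors p LEFT JOIN novels c ON c.author_id = p.id AND c.sales > 68727

Result:
name    | sales
--------+------
Borges  | NULL 
Austen  | NULL 
Atwood  | NULL 
Asimov  | NULL 
Tolkien | 72959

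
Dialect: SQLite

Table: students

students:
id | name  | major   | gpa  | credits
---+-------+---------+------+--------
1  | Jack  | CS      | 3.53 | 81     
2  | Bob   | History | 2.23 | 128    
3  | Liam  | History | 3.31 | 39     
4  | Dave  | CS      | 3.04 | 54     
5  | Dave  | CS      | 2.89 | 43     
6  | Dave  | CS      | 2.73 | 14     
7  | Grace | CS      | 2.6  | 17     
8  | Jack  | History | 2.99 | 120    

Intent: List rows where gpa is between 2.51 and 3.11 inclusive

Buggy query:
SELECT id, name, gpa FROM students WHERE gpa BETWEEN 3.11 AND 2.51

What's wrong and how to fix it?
Bug: BETWEEN expects the lower bound first; with 3.11 AND 2.51 the range is empty

Fix: Write BETWEEN 2.51 AND 3.11

Corrected query:
SELECT id, name, gpa FROM students WHERE gpa BETWEEN 2.51 AND 3.11

Result:
id | name  | gpa 
---+-------+-----
4  | Dave  | 3.04
5  | Dave  | 2.89
6  | Dave  | 2.73
7  | Grace | 2.6 
8  | Jack  | 2.99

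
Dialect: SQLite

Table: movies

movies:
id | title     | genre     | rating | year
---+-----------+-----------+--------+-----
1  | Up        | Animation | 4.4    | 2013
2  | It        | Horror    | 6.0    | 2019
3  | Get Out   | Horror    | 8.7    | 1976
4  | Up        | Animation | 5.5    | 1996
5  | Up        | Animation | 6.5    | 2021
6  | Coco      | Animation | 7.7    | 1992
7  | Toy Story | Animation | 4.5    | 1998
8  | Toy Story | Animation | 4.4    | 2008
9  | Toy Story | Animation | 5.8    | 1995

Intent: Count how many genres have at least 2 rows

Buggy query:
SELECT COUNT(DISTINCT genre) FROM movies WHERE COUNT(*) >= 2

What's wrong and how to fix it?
Bug: WHERE filters individual rows, not groups, so a group-level COUNT is invalid there

Fix: Use a subquery that GROUPs and filters with HAVING, then count its rows

Corrected query:
SELECT COUNT(*) FROM (SELECT genre FROM movies GROUP BY genre HAVING COUNT(*) >= 2)

Result:
COUNT(*)
--------
2       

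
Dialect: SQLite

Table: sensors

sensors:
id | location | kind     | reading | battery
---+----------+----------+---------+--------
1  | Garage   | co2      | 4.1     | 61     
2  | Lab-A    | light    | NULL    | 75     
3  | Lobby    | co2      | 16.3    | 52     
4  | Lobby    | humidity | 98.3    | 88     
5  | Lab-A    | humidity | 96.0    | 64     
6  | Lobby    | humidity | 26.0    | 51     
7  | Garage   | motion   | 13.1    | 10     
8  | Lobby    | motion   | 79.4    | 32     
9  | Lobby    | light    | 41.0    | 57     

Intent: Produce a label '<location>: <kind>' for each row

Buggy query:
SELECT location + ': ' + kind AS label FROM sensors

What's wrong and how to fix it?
Bug: '+' is numeric addition; on text columns SQLite converts them to 0 instead of concatenating

Fix: Use the || operator for string concatenation

Corrected query:
SELECT location || ': ' || kind AS label FROM sensors

Result:
label          
---------------
Garage: co2    
Lab-A: light   
Lobby: co2     
Lobby: humidity
Lab-A: humidity
Lobby: humidity
Garage: motion 
Lobby: motion  
Lobby: light   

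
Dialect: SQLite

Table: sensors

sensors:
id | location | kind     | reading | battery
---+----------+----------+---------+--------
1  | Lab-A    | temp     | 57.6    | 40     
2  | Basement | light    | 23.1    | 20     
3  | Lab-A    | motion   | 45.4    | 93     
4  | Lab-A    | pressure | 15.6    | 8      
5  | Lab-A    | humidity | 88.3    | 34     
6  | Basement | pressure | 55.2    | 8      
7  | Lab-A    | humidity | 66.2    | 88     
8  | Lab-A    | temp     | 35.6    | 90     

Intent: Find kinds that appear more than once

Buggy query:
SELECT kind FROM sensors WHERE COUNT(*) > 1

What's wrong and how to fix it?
Bug: WHERE can't reference COUNT(*); aggregates are computed after WHERE

Fix: GROUP BY kind, then filter groups with HAVING COUNT(*) > 1

Corrected query:
SELECT kind FROM sensors GROUP BY kind HAVING COUNT(*) > 1

Result:
kind    
--------
humidity
pressure
temp    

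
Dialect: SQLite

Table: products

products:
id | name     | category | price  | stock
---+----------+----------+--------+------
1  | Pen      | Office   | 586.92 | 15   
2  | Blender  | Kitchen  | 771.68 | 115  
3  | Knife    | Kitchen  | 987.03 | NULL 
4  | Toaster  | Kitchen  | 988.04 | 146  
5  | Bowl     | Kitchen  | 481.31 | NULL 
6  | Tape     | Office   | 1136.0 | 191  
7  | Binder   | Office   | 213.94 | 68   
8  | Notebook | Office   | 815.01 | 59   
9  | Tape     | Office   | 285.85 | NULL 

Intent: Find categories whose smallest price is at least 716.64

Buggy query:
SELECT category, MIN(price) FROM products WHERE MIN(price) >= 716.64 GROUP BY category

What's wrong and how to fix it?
Bug: MIN() in WHERE is a misuse of aggregate

Fix: Use HAVING for the per-group MIN condition

Corrected query:
SELECT category, MIN(price) FROM products GROUP BY category HAVING MIN(price) >= 716.64

Result:
(no rows)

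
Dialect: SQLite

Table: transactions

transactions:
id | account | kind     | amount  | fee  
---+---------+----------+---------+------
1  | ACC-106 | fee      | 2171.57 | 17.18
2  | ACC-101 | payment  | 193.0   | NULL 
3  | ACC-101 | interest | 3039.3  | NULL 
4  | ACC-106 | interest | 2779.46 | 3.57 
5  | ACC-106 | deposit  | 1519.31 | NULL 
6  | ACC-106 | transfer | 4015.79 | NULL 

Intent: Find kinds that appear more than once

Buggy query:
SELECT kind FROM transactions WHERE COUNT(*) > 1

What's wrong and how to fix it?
Bug: WHERE can't reference COUNT(*); aggregates are computed after WHERE

Fix: Group first, then use HAVING for the count condition

Corrected query:
SELECT kind FROM transactions GROUP BY kind HAVING COUNT(*) > 1

Result:
kind    
--------
interest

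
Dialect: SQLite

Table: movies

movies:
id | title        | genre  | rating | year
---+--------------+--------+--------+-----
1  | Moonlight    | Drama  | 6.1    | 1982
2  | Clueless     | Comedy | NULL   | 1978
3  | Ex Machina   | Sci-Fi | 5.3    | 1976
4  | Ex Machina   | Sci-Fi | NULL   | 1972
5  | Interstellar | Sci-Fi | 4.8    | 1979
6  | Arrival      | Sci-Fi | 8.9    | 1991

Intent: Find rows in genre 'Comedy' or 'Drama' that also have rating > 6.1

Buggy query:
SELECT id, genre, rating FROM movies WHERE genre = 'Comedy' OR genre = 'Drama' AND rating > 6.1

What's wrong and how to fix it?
Bug: Without parentheses, AND is evaluated before OR, so the rating filter only applies to the 'Drama' branch

Fix: Group the OR with parentheses (or use IN), then AND the threshold

Corrected query:
SELECT id, genre, rating FROM movies WHERE (genre = 'Comedy' OR genre = 'Drama') AND rating > 6.1

Result:
(no rows)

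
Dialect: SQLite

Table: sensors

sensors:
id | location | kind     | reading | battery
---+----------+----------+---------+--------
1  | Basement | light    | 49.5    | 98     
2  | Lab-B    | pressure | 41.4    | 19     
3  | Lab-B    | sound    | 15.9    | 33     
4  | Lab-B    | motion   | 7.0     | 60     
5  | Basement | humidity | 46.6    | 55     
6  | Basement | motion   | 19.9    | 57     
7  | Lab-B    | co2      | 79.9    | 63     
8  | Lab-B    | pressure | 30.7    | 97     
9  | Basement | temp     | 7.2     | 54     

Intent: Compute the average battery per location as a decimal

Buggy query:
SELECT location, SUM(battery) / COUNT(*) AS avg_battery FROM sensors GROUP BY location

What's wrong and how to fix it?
Bug: SUM(battery) and COUNT(*) are both integers; the division truncates the fractional part

Fix: Multiply by 1.0 (or CAST to REAL) to force floating-point division

Corrected query:
SELECT location, SUM(battery) * 1.0 / COUNT(*) AS avg_battery FROM sensors GROUP BY location

Result:
location | avg_battery
---------+------------
Basement | 66         
Lab-B    | 54.4       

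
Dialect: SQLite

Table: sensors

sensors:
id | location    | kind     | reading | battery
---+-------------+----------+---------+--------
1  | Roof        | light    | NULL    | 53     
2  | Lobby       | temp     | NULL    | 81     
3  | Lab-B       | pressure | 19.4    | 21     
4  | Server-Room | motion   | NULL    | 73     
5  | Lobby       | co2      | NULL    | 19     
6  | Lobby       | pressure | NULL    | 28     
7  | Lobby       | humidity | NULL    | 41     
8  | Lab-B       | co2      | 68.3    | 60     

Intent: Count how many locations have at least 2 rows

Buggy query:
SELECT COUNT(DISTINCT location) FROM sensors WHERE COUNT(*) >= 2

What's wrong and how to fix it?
Bug: WHERE filters individual rows, not groups, so a group-level COUNT is invalid there

Fix: Group first with HAVING COUNT(*) >= 2, then COUNT the resulting groups

Corrected query:
SELECT COUNT(*) FROM (SELECT location FROM sensors GROUP BY location HAVING COUNT(*) >= 2)

Result:
COUNT(*)
--------
2       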